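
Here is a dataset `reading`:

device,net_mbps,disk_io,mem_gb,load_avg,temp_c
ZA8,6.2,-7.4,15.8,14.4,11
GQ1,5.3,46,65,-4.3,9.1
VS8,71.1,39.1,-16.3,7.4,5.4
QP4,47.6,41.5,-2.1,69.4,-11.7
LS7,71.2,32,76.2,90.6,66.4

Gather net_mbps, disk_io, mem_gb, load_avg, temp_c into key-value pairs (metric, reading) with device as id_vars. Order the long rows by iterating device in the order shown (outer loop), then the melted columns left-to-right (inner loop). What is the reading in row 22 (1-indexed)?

32

25 rows total (5 × 5). Row 22: index ⌊(22-1)/5⌋ = 4 into device → LS7; (22-1) mod 5 = 1 into the melted columns → disk_io.
So row 22 is (LS7, disk_io, 32); reading = 32.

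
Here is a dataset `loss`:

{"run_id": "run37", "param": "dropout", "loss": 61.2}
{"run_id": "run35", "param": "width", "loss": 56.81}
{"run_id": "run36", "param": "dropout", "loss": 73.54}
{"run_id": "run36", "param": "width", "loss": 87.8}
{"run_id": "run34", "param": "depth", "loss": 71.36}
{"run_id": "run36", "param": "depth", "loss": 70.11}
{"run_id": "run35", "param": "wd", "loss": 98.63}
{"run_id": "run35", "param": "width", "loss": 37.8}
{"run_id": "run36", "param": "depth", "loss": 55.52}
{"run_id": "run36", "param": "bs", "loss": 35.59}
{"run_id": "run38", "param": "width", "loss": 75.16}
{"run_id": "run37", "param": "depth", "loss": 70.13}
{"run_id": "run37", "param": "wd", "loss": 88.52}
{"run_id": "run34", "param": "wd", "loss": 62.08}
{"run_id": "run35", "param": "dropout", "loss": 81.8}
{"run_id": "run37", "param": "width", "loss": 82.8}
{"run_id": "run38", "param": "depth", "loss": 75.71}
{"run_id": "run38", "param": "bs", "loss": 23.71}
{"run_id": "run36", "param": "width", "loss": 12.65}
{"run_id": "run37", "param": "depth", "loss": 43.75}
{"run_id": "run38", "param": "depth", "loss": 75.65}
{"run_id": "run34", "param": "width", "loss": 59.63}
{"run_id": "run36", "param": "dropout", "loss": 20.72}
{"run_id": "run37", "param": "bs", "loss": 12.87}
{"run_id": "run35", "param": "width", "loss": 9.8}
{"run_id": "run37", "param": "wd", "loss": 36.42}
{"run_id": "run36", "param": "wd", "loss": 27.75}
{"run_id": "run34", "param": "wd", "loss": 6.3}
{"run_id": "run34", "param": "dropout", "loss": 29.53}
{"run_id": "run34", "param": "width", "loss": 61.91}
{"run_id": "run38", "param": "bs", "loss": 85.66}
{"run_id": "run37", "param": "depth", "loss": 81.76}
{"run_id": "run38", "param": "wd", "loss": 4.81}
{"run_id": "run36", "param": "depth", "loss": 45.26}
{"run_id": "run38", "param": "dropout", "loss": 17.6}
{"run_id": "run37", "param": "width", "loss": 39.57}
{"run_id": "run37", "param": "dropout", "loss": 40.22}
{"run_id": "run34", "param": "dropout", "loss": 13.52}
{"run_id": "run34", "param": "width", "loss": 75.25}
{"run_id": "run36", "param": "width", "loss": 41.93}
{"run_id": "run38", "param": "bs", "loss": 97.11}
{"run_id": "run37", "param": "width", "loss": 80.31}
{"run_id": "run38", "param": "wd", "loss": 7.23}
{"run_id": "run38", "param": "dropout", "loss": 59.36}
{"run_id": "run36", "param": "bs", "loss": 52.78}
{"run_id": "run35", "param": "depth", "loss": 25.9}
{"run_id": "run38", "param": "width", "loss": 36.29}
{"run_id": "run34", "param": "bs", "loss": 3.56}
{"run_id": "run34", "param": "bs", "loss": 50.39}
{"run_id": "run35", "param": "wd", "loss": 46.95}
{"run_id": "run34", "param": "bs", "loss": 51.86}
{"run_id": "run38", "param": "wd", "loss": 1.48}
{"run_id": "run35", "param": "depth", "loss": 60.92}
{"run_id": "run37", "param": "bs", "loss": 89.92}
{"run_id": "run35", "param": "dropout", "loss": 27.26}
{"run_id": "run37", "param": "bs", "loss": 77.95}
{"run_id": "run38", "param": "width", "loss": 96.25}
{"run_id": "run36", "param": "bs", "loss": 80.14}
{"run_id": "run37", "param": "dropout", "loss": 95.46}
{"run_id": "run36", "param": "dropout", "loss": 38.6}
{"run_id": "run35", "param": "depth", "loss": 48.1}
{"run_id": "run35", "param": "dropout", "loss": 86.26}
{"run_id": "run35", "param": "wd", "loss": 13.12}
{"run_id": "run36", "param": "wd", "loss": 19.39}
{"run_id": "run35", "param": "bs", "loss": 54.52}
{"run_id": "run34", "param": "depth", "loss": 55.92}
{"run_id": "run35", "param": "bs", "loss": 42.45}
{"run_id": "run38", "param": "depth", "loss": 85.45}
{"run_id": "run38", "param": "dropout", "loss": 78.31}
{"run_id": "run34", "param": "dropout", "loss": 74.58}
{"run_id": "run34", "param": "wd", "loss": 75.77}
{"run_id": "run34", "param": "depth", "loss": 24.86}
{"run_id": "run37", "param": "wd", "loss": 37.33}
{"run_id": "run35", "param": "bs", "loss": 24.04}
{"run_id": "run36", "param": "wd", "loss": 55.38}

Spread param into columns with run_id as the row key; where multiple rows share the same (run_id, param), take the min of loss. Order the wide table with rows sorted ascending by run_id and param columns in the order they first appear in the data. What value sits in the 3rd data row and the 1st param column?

With rows sorted ascending by run_id, row 3 is run_id=run36. param columns in first-appearance order: dropout, width, depth, wd, bs; column 1 is dropout.
Long rows with run_id=run36, param=dropout: min(73.54, 20.72, 38.6) = 20.72.

20.72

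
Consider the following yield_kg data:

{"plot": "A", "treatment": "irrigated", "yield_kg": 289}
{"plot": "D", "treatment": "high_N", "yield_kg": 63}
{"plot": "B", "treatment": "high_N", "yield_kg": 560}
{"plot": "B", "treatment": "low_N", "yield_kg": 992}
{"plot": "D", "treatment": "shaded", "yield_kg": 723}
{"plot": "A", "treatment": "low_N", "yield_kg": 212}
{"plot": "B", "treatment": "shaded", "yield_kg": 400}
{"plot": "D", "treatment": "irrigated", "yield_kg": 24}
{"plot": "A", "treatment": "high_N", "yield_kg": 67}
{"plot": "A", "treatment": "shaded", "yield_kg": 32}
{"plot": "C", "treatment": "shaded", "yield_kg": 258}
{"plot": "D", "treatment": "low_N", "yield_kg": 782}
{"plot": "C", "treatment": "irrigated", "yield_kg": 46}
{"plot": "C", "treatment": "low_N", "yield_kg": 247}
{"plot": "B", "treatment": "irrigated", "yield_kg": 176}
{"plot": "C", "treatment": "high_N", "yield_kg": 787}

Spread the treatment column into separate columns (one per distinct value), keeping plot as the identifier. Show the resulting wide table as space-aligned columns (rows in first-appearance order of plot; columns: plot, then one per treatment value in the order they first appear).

Columns: plot plus the 4 distinct treatment values (irrigated, high_N, low_N, shaded).
For example, row A column irrigated takes yield_kg=289 from the long row (A, irrigated).

plot  irrigated  high_N  low_N  shaded
A     289        67      212    32    
D     24         63      782    723   
B     176        560     992    400   
C     46         787     247    258   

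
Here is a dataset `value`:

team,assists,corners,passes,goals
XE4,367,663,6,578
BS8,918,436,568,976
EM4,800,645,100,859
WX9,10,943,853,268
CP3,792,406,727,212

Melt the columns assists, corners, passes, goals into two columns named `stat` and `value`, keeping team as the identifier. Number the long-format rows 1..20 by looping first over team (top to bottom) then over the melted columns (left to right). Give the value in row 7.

568

20 rows total (5 × 4). Row 7: index ⌊(7-1)/4⌋ = 1 into team → BS8; (7-1) mod 4 = 2 into the melted columns → passes.
So row 7 is (BS8, passes, 568); value = 568.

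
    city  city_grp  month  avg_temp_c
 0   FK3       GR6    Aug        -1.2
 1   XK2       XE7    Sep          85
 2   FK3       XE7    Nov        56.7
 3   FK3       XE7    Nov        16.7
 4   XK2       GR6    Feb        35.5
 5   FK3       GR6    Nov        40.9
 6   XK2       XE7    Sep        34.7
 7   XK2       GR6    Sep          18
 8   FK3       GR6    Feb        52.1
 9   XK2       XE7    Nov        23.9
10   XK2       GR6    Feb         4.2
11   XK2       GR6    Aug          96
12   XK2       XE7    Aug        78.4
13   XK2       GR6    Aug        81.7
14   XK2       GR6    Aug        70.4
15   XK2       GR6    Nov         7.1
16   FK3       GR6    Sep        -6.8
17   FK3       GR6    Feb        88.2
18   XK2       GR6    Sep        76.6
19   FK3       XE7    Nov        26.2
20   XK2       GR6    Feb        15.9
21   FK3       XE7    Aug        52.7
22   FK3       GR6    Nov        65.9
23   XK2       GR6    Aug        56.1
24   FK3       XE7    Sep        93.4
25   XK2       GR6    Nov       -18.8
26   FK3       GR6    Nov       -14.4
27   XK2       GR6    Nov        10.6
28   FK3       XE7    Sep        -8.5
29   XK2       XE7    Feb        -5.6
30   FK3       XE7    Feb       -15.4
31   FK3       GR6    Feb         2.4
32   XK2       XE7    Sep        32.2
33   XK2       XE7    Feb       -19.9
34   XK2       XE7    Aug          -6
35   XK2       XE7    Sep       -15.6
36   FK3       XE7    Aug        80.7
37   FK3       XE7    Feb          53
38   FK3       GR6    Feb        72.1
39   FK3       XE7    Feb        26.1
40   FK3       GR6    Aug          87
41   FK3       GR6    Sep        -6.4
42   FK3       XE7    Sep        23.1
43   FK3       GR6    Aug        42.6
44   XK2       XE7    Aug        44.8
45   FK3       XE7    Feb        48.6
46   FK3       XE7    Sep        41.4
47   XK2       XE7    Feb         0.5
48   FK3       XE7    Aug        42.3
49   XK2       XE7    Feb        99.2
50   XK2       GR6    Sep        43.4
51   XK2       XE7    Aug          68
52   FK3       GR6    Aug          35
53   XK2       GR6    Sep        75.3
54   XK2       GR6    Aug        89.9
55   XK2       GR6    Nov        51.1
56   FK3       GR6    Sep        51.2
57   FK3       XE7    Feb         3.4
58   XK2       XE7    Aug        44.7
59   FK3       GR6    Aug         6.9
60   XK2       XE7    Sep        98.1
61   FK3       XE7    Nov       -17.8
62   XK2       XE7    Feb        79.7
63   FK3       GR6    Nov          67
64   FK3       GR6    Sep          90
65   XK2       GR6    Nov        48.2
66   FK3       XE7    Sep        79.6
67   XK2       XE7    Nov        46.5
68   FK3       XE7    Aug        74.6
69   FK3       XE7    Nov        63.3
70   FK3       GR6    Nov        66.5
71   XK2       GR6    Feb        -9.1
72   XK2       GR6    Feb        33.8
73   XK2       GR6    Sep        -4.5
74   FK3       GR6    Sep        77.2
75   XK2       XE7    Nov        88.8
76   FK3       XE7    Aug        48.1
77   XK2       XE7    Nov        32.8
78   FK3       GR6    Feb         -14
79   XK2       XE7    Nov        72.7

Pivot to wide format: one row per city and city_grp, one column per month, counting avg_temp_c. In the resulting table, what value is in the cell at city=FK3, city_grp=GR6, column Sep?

Rows with city=FK3, city_grp=GR6 and month=Sep: avg_temp_c values are -6.8, -6.4, 51.2, 90, 77.2.
5 rows match — count = 5.

5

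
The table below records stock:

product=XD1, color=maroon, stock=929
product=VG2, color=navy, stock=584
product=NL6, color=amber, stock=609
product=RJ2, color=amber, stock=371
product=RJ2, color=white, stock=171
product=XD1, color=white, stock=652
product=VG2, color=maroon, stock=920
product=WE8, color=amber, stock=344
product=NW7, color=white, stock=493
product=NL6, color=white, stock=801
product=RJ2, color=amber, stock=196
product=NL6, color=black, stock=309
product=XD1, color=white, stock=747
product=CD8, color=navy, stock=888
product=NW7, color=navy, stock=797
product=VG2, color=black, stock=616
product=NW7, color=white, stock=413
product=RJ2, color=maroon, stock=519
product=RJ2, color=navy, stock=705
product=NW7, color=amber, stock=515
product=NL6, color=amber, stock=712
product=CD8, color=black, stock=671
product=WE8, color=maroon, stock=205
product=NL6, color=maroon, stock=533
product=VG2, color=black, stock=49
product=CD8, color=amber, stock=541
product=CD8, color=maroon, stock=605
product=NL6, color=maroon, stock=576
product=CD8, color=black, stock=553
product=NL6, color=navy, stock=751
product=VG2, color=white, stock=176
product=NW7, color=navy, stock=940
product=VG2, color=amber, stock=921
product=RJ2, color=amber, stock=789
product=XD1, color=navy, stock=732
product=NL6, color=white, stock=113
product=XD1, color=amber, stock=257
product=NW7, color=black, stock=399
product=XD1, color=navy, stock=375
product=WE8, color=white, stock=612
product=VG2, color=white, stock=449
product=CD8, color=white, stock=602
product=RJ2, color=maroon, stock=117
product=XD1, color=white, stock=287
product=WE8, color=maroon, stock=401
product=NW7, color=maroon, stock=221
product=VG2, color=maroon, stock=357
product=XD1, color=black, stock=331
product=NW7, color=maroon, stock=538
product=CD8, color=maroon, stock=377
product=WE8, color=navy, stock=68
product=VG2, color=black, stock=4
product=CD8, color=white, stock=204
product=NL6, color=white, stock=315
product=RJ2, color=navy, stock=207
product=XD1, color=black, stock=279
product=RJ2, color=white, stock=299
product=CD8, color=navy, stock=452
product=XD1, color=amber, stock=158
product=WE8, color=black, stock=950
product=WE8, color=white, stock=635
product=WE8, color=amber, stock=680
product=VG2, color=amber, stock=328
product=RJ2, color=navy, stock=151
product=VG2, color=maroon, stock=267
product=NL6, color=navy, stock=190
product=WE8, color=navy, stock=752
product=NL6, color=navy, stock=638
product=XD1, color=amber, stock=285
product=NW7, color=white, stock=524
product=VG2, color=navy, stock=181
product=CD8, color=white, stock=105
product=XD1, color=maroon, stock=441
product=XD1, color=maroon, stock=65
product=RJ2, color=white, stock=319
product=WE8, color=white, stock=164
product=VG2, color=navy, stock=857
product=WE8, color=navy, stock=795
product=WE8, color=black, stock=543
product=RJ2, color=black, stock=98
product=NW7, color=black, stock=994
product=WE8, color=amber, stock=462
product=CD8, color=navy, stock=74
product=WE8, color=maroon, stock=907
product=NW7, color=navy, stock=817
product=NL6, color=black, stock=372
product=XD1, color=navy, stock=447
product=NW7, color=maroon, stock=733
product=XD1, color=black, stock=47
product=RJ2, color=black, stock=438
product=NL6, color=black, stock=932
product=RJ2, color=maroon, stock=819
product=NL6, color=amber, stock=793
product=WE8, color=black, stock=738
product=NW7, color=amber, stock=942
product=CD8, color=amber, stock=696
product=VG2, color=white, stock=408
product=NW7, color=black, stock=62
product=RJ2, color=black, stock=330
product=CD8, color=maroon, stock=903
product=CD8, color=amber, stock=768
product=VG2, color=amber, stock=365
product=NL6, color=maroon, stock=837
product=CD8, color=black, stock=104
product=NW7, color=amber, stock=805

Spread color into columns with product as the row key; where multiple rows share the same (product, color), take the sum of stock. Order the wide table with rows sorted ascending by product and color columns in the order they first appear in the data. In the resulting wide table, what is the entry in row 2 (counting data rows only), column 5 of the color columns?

1613

With rows sorted ascending by product, row 2 is product=NL6. color columns in first-appearance order: maroon, navy, amber, white, black; column 5 is black.
Long rows with product=NL6, color=black: 309 + 372 + 932 = 1613.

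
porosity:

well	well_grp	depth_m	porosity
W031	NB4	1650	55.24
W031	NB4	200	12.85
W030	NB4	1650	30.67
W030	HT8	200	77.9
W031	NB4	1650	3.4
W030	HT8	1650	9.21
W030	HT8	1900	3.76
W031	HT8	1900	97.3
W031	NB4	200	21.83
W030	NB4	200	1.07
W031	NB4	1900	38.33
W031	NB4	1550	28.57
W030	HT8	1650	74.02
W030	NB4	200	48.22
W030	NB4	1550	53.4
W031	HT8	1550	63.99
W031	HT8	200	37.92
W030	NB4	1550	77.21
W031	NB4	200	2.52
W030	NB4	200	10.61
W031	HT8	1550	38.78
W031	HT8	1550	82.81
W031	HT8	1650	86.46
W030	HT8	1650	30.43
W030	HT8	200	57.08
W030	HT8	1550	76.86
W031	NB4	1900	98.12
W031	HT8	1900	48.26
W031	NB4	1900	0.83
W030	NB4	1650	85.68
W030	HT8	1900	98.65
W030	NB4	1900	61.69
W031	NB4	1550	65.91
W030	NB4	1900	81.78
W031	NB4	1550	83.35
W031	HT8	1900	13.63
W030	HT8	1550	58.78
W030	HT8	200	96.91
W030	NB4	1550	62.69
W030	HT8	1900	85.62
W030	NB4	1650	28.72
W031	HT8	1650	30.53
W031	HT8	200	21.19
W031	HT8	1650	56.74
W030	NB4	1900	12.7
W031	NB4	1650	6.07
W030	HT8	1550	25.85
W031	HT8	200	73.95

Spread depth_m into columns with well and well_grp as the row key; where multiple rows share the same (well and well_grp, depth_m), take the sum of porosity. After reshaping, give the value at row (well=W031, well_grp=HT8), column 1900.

159.19

Rows with well=W031, well_grp=HT8 and depth_m=1900: porosity values are 97.3, 48.26, 13.63.
97.3 + 48.26 + 13.63 = 159.19.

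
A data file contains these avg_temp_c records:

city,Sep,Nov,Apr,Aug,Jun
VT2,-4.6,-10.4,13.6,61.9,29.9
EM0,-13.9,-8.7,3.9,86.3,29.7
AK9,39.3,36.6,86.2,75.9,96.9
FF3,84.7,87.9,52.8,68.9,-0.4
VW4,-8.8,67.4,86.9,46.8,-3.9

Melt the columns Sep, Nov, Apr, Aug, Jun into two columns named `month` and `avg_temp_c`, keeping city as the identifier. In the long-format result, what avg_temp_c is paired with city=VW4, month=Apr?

86.9

Unpivoting turns each (city, wide-column) pair into one long row.
The wide cell at row VW4, column Apr holds 86.9, so the long row (VW4, Apr) has avg_temp_c=86.9.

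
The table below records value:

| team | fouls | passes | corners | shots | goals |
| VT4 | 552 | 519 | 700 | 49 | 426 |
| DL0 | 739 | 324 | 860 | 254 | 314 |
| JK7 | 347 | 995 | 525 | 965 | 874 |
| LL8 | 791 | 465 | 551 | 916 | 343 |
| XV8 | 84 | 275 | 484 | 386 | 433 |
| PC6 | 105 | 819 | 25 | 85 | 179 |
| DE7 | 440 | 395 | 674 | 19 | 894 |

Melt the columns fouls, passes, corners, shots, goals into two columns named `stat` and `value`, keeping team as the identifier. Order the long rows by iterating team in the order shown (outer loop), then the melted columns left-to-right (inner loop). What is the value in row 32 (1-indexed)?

35 rows total (7 × 5). Row 32: index ⌊(32-1)/5⌋ = 6 into team → DE7; (32-1) mod 5 = 1 into the melted columns → passes.
So row 32 is (DE7, passes, 395); value = 395.

395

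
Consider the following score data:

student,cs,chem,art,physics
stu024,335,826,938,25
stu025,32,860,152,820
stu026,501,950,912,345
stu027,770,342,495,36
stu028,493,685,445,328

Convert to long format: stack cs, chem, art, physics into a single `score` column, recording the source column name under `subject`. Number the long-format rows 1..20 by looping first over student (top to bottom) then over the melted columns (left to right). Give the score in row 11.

20 rows total (5 × 4). Row 11: index ⌊(11-1)/4⌋ = 2 into student → stu026; (11-1) mod 4 = 2 into the melted columns → art.
So row 11 is (stu026, art, 912); score = 912.

912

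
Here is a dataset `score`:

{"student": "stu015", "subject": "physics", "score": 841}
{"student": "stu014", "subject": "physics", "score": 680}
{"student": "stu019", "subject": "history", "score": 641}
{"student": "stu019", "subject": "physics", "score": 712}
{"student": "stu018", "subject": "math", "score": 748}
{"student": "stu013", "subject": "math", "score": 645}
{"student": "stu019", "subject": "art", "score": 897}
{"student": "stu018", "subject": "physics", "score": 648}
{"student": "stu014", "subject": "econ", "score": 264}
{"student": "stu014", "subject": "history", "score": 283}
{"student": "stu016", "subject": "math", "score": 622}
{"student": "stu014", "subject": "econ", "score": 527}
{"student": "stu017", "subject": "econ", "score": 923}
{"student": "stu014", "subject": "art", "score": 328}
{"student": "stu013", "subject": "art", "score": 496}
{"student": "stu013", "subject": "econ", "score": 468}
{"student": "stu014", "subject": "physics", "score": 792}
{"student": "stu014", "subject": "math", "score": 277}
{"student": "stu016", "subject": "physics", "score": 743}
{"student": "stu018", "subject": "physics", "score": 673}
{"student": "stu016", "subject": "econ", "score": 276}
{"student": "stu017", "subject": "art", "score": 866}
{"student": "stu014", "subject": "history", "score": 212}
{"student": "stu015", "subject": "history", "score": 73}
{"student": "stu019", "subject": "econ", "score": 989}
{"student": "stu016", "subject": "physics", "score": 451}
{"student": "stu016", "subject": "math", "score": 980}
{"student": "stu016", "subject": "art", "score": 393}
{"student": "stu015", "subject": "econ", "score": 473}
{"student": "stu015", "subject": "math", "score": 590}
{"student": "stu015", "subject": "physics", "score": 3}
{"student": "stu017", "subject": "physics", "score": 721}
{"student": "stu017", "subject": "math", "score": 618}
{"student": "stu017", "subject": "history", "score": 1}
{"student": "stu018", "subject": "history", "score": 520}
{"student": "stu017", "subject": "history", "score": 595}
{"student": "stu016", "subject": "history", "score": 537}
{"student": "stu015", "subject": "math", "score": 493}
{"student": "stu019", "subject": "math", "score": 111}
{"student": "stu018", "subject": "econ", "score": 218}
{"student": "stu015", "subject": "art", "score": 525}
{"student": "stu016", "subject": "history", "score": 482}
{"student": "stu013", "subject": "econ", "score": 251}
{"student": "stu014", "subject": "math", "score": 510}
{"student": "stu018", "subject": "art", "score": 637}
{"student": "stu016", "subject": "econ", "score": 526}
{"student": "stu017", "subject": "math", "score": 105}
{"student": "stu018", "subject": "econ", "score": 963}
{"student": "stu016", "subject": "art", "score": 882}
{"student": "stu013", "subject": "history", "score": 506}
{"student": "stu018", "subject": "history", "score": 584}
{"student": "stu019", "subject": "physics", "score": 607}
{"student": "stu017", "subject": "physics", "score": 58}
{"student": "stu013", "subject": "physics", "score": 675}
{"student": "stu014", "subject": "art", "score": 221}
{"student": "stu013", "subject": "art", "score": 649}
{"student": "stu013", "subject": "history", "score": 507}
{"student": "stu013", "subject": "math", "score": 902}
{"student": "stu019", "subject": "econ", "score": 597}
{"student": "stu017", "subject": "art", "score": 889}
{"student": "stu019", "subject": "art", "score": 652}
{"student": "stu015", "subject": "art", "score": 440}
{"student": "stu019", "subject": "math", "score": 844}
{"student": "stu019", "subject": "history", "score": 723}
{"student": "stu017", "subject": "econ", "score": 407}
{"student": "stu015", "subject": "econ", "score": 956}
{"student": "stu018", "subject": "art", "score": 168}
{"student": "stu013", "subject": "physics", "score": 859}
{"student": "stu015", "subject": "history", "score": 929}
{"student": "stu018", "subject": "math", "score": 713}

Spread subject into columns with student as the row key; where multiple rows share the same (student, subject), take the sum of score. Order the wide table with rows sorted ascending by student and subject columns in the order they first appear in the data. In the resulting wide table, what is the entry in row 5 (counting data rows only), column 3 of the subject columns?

With rows sorted ascending by student, row 5 is student=stu017. subject columns in first-appearance order: physics, history, math, art, econ; column 3 is math.
Long rows with student=stu017, subject=math: 618 + 105 = 723.

723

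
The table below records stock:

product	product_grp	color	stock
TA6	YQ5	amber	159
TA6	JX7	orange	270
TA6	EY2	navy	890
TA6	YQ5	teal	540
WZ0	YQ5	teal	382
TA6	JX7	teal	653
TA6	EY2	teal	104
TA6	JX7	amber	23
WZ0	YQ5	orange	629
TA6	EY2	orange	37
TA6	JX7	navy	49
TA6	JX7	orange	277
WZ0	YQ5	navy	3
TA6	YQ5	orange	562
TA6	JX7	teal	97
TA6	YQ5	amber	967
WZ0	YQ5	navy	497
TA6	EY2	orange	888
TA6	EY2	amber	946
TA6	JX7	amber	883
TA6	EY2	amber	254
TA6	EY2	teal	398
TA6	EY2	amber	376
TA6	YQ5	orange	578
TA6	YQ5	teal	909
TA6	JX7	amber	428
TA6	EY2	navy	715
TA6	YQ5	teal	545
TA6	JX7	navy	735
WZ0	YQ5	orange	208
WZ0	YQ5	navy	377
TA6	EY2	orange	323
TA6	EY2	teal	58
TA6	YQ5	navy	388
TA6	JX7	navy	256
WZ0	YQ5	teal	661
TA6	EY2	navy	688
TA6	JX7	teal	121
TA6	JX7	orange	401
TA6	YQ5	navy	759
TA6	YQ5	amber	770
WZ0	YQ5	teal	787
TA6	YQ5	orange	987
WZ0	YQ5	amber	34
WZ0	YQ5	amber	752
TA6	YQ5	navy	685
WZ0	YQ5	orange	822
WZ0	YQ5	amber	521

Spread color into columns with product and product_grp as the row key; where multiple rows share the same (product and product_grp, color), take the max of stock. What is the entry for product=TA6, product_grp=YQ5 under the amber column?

967

Rows with product=TA6, product_grp=YQ5 and color=amber: stock values are 159, 967, 770.
max(159, 967, 770) = 967.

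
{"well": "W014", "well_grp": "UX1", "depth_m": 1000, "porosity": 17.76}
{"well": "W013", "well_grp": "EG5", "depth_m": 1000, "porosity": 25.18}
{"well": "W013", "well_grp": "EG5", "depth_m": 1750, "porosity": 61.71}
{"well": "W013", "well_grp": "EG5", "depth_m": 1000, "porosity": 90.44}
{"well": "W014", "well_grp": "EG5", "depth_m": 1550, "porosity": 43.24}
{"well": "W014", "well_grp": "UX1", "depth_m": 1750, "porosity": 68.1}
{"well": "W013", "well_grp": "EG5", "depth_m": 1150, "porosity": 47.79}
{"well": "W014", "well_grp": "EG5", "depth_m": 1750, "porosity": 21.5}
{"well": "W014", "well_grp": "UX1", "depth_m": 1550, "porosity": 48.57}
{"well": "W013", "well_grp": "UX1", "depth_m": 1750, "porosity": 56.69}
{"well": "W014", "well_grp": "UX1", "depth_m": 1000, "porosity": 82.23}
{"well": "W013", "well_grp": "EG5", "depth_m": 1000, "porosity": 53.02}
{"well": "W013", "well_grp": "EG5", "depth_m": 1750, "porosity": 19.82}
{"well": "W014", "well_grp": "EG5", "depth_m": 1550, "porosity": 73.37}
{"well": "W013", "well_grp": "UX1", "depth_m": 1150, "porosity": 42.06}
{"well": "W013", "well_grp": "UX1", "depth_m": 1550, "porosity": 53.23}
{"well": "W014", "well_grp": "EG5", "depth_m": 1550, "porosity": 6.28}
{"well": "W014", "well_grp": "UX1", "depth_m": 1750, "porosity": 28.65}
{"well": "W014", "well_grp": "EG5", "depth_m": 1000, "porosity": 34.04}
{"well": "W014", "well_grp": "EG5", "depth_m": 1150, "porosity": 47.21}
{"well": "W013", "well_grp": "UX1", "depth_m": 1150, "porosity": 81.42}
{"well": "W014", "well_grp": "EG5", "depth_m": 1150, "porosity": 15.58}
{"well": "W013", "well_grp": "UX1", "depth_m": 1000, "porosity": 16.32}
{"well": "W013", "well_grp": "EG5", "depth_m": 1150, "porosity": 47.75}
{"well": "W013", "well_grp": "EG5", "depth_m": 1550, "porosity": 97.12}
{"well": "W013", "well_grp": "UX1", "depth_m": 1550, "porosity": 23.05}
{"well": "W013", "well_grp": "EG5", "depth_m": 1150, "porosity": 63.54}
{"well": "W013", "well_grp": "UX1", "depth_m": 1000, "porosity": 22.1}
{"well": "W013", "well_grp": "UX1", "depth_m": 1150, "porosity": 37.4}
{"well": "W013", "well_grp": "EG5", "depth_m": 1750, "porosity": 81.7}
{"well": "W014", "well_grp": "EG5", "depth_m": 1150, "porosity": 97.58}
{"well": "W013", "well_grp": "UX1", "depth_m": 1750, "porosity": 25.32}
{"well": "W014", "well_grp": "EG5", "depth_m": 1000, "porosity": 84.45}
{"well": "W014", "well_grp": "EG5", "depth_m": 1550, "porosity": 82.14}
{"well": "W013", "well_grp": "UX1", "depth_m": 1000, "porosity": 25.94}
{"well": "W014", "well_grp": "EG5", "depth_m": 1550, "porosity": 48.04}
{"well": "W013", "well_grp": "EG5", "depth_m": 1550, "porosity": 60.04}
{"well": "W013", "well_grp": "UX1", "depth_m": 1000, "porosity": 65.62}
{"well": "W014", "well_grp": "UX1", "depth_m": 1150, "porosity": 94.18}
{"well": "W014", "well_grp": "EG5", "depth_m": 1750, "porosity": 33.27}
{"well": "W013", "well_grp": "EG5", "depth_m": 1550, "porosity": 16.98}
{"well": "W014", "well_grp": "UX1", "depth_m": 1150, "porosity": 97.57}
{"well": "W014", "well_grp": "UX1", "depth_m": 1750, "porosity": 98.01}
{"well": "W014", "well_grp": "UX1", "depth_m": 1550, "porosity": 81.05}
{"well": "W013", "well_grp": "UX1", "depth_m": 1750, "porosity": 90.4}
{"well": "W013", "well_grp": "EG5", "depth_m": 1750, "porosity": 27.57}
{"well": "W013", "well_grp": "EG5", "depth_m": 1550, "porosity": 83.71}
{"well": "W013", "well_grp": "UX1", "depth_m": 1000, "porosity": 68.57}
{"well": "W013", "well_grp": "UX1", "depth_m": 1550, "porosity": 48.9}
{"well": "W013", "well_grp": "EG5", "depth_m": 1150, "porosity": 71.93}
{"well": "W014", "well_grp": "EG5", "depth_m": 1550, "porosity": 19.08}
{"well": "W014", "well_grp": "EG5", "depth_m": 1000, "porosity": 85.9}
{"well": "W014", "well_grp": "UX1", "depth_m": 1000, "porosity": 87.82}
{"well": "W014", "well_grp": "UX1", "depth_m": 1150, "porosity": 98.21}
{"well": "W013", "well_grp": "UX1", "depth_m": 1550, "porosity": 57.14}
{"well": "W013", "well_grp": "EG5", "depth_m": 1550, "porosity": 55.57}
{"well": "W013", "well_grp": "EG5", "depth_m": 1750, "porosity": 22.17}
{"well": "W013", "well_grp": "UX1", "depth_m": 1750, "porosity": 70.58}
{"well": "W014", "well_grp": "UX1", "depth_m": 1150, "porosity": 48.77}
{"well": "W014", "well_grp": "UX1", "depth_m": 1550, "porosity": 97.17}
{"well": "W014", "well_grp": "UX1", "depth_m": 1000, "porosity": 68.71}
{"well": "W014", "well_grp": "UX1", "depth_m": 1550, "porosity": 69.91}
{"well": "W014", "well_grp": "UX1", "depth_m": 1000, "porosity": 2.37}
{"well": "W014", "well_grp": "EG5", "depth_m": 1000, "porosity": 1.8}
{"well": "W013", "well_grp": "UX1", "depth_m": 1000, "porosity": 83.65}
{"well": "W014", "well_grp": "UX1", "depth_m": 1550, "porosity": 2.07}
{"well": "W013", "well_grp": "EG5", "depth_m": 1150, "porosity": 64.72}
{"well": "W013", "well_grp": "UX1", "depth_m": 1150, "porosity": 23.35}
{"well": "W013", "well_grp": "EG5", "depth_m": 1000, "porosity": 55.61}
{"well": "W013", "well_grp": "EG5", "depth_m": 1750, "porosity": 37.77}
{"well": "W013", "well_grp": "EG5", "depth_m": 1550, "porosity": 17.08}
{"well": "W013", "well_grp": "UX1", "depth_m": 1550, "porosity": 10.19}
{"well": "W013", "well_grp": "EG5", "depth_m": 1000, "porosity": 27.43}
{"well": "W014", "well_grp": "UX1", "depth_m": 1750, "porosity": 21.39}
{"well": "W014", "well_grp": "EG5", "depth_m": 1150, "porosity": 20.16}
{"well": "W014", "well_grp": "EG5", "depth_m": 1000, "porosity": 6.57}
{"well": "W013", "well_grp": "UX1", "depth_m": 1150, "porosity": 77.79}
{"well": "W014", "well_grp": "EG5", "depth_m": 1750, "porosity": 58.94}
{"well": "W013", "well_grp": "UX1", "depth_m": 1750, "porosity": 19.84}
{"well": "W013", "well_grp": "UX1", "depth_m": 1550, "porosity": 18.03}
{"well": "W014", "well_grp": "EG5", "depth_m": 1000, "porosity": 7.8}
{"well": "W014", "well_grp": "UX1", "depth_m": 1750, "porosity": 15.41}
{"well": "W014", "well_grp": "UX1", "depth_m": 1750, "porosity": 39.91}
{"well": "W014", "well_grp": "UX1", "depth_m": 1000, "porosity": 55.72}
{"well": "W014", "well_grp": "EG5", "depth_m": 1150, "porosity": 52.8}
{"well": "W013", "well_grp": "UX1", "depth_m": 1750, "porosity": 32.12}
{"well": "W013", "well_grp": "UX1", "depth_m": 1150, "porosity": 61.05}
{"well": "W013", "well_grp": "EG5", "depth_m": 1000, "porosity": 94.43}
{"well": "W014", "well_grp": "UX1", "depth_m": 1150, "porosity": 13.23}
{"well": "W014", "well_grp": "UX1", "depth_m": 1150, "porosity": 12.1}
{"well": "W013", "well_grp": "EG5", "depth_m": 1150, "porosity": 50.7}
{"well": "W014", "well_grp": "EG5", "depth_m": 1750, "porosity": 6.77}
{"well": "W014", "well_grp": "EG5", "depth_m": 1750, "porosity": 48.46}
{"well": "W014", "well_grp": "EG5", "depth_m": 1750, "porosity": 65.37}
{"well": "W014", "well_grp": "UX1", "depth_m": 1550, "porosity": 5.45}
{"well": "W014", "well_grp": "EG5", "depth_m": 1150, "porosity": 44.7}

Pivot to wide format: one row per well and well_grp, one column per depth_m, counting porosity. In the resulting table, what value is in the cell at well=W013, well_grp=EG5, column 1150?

6

Rows with well=W013, well_grp=EG5 and depth_m=1150: porosity values are 47.79, 47.75, 63.54, 71.93, 64.72, 50.7.
6 rows match — count = 6.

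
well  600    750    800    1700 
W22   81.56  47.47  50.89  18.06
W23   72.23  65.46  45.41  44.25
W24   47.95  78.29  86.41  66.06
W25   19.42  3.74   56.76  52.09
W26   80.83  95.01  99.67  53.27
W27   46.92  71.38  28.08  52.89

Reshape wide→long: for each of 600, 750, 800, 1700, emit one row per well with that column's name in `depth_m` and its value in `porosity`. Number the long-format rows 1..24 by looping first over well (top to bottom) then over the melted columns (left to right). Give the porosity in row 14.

24 rows total (6 × 4). Row 14: index ⌊(14-1)/4⌋ = 3 into well → W25; (14-1) mod 4 = 1 into the melted columns → 750.
So row 14 is (W25, 750, 3.74); porosity = 3.74.

3.74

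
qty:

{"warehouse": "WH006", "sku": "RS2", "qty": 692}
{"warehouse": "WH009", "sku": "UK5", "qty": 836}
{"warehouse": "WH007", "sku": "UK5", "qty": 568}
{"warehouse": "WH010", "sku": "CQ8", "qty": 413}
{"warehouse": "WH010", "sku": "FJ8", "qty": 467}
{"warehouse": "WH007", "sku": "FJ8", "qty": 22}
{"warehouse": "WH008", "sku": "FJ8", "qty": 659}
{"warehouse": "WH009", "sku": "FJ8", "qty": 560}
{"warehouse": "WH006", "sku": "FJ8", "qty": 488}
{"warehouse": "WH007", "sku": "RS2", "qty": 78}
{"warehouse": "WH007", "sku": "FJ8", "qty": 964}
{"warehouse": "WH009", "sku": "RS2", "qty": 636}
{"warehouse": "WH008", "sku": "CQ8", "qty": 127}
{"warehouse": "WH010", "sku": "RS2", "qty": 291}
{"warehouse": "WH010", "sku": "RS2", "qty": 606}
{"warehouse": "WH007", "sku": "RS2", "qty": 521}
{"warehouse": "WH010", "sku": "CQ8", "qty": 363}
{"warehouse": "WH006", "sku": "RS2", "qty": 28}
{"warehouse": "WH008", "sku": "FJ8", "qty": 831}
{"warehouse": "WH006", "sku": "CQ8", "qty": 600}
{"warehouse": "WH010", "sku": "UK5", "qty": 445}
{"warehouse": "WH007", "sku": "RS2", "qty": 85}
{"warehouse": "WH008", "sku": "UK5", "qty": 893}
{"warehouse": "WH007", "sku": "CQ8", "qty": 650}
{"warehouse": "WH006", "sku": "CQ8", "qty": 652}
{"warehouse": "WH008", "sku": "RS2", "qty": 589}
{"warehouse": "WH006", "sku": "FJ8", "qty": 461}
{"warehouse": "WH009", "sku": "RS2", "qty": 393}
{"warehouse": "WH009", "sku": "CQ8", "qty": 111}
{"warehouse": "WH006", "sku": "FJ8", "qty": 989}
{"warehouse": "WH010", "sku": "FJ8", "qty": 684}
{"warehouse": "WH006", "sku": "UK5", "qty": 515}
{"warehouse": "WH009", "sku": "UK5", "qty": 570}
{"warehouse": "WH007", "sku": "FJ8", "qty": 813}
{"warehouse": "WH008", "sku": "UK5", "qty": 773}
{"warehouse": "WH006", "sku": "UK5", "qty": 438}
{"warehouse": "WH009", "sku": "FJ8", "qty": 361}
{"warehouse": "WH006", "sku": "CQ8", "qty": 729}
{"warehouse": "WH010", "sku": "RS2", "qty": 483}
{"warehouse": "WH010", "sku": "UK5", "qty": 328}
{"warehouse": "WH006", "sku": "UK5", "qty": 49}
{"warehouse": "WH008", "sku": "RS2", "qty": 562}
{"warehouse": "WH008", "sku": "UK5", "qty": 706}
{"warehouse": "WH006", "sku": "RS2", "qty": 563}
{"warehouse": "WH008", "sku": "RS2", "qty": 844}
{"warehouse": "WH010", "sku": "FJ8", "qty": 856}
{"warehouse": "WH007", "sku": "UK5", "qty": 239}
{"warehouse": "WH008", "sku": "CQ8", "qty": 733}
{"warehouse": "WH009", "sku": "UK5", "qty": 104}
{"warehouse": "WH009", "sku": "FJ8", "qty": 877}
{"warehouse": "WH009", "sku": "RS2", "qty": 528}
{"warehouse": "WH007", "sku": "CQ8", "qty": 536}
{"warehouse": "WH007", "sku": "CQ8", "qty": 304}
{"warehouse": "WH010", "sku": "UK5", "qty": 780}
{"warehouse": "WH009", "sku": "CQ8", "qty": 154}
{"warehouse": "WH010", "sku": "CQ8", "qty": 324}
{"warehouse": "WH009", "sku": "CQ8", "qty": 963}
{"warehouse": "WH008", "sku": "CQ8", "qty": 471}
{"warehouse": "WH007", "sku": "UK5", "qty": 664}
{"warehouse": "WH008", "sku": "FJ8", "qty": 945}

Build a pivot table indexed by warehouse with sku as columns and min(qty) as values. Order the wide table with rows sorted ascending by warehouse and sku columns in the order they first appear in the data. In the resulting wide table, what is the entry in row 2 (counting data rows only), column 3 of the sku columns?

With rows sorted ascending by warehouse, row 2 is warehouse=WH007. sku columns in first-appearance order: RS2, UK5, CQ8, FJ8; column 3 is CQ8.
Long rows with warehouse=WH007, sku=CQ8: min(650, 536, 304) = 304.

304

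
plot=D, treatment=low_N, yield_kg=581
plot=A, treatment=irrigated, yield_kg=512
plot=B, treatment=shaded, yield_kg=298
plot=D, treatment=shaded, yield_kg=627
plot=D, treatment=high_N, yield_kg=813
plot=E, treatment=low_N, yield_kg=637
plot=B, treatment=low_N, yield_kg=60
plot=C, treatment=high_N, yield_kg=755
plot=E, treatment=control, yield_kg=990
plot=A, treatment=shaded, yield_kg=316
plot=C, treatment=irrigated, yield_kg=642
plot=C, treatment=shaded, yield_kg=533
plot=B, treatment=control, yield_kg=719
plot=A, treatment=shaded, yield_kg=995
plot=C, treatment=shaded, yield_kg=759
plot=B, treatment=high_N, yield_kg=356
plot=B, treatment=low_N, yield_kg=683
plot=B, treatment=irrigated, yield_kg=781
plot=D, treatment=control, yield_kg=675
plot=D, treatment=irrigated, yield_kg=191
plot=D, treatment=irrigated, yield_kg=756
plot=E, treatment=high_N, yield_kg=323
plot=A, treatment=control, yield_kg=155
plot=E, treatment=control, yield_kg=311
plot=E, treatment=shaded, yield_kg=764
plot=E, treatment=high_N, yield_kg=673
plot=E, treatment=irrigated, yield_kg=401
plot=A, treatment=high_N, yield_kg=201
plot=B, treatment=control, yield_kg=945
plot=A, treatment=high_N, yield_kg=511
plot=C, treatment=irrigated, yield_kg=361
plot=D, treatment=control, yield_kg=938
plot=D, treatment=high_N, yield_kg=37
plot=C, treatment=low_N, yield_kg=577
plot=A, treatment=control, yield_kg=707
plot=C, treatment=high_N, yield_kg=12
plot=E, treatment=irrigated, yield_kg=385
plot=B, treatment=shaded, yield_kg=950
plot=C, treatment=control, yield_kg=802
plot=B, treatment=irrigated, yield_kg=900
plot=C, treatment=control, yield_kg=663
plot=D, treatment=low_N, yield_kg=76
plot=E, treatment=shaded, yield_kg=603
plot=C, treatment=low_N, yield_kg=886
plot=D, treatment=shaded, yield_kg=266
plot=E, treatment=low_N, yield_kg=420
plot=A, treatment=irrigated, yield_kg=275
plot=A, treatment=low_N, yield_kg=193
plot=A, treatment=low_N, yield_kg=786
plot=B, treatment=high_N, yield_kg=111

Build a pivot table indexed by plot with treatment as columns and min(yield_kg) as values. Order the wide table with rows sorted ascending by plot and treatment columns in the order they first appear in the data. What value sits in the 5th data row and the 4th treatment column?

With rows sorted ascending by plot, row 5 is plot=E. treatment columns in first-appearance order: low_N, irrigated, shaded, high_N, control; column 4 is high_N.
Long rows with plot=E, treatment=high_N: min(323, 673) = 323.

323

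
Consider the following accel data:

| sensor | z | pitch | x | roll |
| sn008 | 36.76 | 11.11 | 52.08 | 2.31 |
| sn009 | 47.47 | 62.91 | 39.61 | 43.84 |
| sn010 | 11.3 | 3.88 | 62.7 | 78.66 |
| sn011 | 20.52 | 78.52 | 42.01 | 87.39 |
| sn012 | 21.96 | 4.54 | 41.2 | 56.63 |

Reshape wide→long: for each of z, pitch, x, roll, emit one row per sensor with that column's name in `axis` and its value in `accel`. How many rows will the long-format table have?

20

5 sensor values × 4 melted columns = 20 rows.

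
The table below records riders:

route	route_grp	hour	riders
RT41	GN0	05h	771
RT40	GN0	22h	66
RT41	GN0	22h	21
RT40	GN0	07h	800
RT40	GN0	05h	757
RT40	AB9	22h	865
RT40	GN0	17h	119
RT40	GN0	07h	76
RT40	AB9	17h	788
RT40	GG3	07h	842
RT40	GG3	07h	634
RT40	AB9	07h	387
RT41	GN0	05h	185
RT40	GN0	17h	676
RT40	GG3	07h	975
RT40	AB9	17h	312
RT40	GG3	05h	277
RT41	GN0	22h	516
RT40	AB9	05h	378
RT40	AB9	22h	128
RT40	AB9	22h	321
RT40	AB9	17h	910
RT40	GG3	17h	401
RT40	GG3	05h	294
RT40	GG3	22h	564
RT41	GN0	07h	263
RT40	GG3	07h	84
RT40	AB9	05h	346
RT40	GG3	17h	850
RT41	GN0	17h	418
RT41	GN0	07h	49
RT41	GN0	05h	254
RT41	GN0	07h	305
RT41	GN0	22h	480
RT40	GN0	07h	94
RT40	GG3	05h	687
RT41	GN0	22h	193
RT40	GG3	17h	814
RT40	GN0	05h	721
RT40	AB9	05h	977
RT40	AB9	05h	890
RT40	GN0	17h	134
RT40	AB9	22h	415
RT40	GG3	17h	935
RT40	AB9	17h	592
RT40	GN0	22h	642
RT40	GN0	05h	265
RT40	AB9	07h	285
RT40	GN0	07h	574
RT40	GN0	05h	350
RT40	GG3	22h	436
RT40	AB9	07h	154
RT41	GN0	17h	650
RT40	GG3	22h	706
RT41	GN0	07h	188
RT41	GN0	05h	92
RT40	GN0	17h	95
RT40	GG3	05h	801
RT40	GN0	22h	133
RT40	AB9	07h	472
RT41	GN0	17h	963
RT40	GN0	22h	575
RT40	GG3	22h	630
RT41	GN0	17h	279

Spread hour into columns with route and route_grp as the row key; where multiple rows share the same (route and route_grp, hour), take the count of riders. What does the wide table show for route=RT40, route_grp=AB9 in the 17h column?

Rows with route=RT40, route_grp=AB9 and hour=17h: riders values are 788, 312, 910, 592.
4 rows match — count = 4.

4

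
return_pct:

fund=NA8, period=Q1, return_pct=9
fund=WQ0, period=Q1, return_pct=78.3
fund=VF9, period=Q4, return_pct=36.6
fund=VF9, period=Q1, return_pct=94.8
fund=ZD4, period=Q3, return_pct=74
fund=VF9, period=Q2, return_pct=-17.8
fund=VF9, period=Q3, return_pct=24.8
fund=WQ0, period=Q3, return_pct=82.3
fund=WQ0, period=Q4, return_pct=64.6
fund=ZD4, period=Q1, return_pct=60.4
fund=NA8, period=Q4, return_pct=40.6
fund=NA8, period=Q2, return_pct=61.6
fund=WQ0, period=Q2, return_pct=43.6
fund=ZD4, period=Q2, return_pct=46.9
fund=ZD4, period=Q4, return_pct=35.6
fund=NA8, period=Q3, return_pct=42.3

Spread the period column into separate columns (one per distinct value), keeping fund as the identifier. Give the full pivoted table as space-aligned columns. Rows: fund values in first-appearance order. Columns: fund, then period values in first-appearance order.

fund  Q1    Q4    Q3    Q2   
NA8   9     40.6  42.3  61.6 
WQ0   78.3  64.6  82.3  43.6 
VF9   94.8  36.6  24.8  -17.8
ZD4   60.4  35.6  74    46.9 

Columns: fund plus the 4 distinct period values (Q1, Q4, Q3, Q2).
For example, row NA8 column Q1 takes return_pct=9 from the long row (NA8, Q1).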